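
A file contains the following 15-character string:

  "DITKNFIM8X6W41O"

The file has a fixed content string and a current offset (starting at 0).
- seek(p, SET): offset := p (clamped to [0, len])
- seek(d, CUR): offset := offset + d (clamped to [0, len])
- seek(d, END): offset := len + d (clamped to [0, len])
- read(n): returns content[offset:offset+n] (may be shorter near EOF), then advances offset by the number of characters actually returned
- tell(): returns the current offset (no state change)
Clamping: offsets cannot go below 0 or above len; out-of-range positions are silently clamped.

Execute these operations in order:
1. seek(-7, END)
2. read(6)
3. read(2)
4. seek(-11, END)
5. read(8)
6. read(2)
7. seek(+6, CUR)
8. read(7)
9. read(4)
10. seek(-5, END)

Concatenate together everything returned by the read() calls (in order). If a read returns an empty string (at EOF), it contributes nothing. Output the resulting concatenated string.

Answer: 8X6W41ONFIM8X6W41

Derivation:
After 1 (seek(-7, END)): offset=8
After 2 (read(6)): returned '8X6W41', offset=14
After 3 (read(2)): returned 'O', offset=15
After 4 (seek(-11, END)): offset=4
After 5 (read(8)): returned 'NFIM8X6W', offset=12
After 6 (read(2)): returned '41', offset=14
After 7 (seek(+6, CUR)): offset=15
After 8 (read(7)): returned '', offset=15
After 9 (read(4)): returned '', offset=15
After 10 (seek(-5, END)): offset=10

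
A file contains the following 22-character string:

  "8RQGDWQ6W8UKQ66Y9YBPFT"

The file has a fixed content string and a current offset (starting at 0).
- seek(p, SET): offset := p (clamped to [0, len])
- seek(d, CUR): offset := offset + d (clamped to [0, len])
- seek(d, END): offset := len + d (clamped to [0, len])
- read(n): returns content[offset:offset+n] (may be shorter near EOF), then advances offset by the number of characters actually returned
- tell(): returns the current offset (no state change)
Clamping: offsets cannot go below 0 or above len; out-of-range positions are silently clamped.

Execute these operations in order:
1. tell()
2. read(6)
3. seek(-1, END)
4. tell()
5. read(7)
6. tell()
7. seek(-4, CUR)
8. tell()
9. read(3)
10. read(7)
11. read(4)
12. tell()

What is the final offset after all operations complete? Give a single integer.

After 1 (tell()): offset=0
After 2 (read(6)): returned '8RQGDW', offset=6
After 3 (seek(-1, END)): offset=21
After 4 (tell()): offset=21
After 5 (read(7)): returned 'T', offset=22
After 6 (tell()): offset=22
After 7 (seek(-4, CUR)): offset=18
After 8 (tell()): offset=18
After 9 (read(3)): returned 'BPF', offset=21
After 10 (read(7)): returned 'T', offset=22
After 11 (read(4)): returned '', offset=22
After 12 (tell()): offset=22

Answer: 22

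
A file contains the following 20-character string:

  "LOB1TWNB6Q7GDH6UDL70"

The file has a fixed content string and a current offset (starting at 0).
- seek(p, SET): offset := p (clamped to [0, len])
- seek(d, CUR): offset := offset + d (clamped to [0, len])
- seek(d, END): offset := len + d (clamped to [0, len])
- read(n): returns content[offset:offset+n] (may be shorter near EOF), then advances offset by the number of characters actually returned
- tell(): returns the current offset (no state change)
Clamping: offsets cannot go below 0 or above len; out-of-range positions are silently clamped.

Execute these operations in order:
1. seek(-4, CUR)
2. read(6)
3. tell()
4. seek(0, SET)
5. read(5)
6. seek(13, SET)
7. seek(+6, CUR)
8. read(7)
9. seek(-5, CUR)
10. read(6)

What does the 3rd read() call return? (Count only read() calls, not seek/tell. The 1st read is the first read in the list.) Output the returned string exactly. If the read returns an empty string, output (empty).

Answer: 0

Derivation:
After 1 (seek(-4, CUR)): offset=0
After 2 (read(6)): returned 'LOB1TW', offset=6
After 3 (tell()): offset=6
After 4 (seek(0, SET)): offset=0
After 5 (read(5)): returned 'LOB1T', offset=5
After 6 (seek(13, SET)): offset=13
After 7 (seek(+6, CUR)): offset=19
After 8 (read(7)): returned '0', offset=20
After 9 (seek(-5, CUR)): offset=15
After 10 (read(6)): returned 'UDL70', offset=20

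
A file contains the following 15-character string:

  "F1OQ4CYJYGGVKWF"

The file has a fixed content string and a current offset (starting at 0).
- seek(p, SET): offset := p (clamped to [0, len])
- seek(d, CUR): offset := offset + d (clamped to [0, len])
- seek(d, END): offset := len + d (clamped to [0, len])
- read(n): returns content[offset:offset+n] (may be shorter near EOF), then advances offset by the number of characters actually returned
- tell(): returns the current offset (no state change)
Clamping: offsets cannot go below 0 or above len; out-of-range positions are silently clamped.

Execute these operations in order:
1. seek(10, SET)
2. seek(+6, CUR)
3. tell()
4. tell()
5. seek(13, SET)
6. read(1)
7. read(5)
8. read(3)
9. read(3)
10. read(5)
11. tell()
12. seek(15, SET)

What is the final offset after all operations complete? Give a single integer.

Answer: 15

Derivation:
After 1 (seek(10, SET)): offset=10
After 2 (seek(+6, CUR)): offset=15
After 3 (tell()): offset=15
After 4 (tell()): offset=15
After 5 (seek(13, SET)): offset=13
After 6 (read(1)): returned 'W', offset=14
After 7 (read(5)): returned 'F', offset=15
After 8 (read(3)): returned '', offset=15
After 9 (read(3)): returned '', offset=15
After 10 (read(5)): returned '', offset=15
After 11 (tell()): offset=15
After 12 (seek(15, SET)): offset=15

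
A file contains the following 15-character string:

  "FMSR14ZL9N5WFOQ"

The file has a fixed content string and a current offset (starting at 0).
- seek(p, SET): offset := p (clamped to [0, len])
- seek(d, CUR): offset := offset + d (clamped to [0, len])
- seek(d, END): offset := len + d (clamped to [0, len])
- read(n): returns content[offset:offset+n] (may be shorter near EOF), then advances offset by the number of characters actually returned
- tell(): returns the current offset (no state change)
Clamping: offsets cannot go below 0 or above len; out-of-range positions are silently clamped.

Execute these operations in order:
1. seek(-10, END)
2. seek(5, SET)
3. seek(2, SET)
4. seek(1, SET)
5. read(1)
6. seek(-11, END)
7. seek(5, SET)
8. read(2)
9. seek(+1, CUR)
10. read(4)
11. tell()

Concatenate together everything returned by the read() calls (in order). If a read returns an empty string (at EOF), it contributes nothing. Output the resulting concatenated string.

After 1 (seek(-10, END)): offset=5
After 2 (seek(5, SET)): offset=5
After 3 (seek(2, SET)): offset=2
After 4 (seek(1, SET)): offset=1
After 5 (read(1)): returned 'M', offset=2
After 6 (seek(-11, END)): offset=4
After 7 (seek(5, SET)): offset=5
After 8 (read(2)): returned '4Z', offset=7
After 9 (seek(+1, CUR)): offset=8
After 10 (read(4)): returned '9N5W', offset=12
After 11 (tell()): offset=12

Answer: M4Z9N5W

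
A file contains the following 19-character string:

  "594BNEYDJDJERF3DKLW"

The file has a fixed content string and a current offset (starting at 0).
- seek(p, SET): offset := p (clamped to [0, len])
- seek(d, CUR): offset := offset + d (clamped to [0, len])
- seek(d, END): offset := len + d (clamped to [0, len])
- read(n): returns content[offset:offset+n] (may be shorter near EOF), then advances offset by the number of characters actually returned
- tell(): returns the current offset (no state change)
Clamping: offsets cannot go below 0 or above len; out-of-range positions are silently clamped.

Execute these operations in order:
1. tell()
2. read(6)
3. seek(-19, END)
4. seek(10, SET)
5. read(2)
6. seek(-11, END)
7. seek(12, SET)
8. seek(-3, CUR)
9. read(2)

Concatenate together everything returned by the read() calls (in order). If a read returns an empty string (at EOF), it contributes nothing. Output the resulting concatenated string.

Answer: 594BNEJEDJ

Derivation:
After 1 (tell()): offset=0
After 2 (read(6)): returned '594BNE', offset=6
After 3 (seek(-19, END)): offset=0
After 4 (seek(10, SET)): offset=10
After 5 (read(2)): returned 'JE', offset=12
After 6 (seek(-11, END)): offset=8
After 7 (seek(12, SET)): offset=12
After 8 (seek(-3, CUR)): offset=9
After 9 (read(2)): returned 'DJ', offset=11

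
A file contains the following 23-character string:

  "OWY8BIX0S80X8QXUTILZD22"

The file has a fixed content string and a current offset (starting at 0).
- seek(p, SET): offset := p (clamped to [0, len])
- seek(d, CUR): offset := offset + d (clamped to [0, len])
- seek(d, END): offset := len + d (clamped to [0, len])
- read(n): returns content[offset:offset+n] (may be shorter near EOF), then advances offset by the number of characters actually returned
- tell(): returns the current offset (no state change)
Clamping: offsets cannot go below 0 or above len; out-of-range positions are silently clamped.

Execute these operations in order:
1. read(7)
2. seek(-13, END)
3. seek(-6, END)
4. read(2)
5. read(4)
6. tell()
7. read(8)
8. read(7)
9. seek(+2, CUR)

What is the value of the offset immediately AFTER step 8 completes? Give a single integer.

Answer: 23

Derivation:
After 1 (read(7)): returned 'OWY8BIX', offset=7
After 2 (seek(-13, END)): offset=10
After 3 (seek(-6, END)): offset=17
After 4 (read(2)): returned 'IL', offset=19
After 5 (read(4)): returned 'ZD22', offset=23
After 6 (tell()): offset=23
After 7 (read(8)): returned '', offset=23
After 8 (read(7)): returned '', offset=23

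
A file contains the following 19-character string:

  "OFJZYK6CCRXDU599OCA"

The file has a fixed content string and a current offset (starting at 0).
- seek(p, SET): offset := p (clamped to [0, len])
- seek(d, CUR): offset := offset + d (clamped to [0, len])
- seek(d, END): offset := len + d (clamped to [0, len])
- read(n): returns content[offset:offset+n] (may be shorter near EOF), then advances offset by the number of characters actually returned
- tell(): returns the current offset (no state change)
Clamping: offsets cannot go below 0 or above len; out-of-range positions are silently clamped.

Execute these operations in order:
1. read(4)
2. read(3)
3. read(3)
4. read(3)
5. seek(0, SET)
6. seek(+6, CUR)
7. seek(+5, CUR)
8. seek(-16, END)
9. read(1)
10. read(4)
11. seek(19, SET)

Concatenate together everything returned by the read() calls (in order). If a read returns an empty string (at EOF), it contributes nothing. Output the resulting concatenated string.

Answer: OFJZYK6CCRXDUZYK6C

Derivation:
After 1 (read(4)): returned 'OFJZ', offset=4
After 2 (read(3)): returned 'YK6', offset=7
After 3 (read(3)): returned 'CCR', offset=10
After 4 (read(3)): returned 'XDU', offset=13
After 5 (seek(0, SET)): offset=0
After 6 (seek(+6, CUR)): offset=6
After 7 (seek(+5, CUR)): offset=11
After 8 (seek(-16, END)): offset=3
After 9 (read(1)): returned 'Z', offset=4
After 10 (read(4)): returned 'YK6C', offset=8
After 11 (seek(19, SET)): offset=19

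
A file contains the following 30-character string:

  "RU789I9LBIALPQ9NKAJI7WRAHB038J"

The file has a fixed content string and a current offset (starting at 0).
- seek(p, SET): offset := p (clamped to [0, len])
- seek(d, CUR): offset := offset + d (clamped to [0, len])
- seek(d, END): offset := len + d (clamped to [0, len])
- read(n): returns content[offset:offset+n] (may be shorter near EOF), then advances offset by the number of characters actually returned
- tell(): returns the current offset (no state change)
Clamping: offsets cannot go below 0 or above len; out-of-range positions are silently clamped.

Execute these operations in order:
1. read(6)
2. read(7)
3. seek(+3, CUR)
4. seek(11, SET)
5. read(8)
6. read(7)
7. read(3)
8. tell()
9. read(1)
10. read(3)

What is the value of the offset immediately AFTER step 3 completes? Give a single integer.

After 1 (read(6)): returned 'RU789I', offset=6
After 2 (read(7)): returned '9LBIALP', offset=13
After 3 (seek(+3, CUR)): offset=16

Answer: 16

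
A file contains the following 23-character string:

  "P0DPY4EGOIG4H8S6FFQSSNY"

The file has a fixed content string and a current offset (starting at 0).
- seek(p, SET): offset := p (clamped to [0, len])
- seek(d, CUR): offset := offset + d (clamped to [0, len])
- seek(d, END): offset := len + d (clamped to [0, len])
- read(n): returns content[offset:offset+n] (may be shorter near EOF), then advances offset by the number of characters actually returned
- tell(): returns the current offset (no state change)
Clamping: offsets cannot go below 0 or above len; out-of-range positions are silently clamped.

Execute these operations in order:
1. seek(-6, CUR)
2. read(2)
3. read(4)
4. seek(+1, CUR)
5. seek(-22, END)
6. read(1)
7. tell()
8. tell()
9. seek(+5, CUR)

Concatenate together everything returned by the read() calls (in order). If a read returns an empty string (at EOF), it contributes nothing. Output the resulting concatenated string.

Answer: P0DPY40

Derivation:
After 1 (seek(-6, CUR)): offset=0
After 2 (read(2)): returned 'P0', offset=2
After 3 (read(4)): returned 'DPY4', offset=6
After 4 (seek(+1, CUR)): offset=7
After 5 (seek(-22, END)): offset=1
After 6 (read(1)): returned '0', offset=2
After 7 (tell()): offset=2
After 8 (tell()): offset=2
After 9 (seek(+5, CUR)): offset=7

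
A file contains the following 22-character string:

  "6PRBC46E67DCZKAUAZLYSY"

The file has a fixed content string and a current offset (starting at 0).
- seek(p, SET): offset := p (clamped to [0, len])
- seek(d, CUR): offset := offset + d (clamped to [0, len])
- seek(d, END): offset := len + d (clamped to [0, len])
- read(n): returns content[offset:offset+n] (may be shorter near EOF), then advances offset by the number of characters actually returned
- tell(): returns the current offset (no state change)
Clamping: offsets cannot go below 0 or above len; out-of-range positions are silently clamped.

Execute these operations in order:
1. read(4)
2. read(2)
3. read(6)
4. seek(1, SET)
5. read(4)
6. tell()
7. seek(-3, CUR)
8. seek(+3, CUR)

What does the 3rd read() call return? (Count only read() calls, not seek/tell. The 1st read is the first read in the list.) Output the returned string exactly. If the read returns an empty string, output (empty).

After 1 (read(4)): returned '6PRB', offset=4
After 2 (read(2)): returned 'C4', offset=6
After 3 (read(6)): returned '6E67DC', offset=12
After 4 (seek(1, SET)): offset=1
After 5 (read(4)): returned 'PRBC', offset=5
After 6 (tell()): offset=5
After 7 (seek(-3, CUR)): offset=2
After 8 (seek(+3, CUR)): offset=5

Answer: 6E67DC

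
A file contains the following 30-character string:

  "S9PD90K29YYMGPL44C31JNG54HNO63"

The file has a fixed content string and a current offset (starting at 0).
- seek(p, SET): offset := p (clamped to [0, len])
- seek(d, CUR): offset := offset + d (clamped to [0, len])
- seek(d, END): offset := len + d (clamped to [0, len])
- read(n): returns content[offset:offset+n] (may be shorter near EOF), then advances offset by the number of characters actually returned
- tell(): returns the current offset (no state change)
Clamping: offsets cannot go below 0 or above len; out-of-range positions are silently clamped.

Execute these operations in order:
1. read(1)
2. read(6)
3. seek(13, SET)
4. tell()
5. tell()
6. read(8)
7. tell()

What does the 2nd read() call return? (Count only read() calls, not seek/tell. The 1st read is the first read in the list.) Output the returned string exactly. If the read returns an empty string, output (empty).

Answer: 9PD90K

Derivation:
After 1 (read(1)): returned 'S', offset=1
After 2 (read(6)): returned '9PD90K', offset=7
After 3 (seek(13, SET)): offset=13
After 4 (tell()): offset=13
After 5 (tell()): offset=13
After 6 (read(8)): returned 'PL44C31J', offset=21
After 7 (tell()): offset=21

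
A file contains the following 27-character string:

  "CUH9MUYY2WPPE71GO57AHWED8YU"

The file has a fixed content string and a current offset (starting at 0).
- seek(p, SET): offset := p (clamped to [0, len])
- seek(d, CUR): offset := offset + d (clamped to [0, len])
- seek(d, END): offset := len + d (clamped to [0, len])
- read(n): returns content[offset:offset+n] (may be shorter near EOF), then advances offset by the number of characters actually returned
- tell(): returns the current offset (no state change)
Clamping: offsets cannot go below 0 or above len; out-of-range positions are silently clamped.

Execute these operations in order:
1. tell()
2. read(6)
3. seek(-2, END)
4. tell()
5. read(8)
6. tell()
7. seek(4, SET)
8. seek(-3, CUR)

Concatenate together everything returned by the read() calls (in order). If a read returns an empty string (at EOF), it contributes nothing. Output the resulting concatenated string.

After 1 (tell()): offset=0
After 2 (read(6)): returned 'CUH9MU', offset=6
After 3 (seek(-2, END)): offset=25
After 4 (tell()): offset=25
After 5 (read(8)): returned 'YU', offset=27
After 6 (tell()): offset=27
After 7 (seek(4, SET)): offset=4
After 8 (seek(-3, CUR)): offset=1

Answer: CUH9MUYU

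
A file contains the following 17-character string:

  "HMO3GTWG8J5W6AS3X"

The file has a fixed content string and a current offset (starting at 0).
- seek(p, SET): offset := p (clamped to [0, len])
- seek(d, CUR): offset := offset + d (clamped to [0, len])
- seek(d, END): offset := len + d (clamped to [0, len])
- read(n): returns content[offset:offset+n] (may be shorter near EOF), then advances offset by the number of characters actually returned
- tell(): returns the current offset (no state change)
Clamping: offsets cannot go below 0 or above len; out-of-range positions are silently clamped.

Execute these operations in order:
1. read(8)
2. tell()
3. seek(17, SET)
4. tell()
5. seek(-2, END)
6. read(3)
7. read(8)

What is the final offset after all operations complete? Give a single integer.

After 1 (read(8)): returned 'HMO3GTWG', offset=8
After 2 (tell()): offset=8
After 3 (seek(17, SET)): offset=17
After 4 (tell()): offset=17
After 5 (seek(-2, END)): offset=15
After 6 (read(3)): returned '3X', offset=17
After 7 (read(8)): returned '', offset=17

Answer: 17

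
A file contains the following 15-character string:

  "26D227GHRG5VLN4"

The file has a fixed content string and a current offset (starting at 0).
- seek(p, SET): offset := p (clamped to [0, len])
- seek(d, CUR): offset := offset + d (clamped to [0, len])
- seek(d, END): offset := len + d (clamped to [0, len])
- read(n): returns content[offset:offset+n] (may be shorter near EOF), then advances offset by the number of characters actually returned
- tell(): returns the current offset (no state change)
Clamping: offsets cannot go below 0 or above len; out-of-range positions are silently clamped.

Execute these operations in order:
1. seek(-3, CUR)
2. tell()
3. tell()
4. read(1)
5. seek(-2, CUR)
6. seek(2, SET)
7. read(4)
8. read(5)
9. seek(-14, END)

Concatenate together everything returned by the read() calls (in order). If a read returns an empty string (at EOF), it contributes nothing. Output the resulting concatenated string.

After 1 (seek(-3, CUR)): offset=0
After 2 (tell()): offset=0
After 3 (tell()): offset=0
After 4 (read(1)): returned '2', offset=1
After 5 (seek(-2, CUR)): offset=0
After 6 (seek(2, SET)): offset=2
After 7 (read(4)): returned 'D227', offset=6
After 8 (read(5)): returned 'GHRG5', offset=11
After 9 (seek(-14, END)): offset=1

Answer: 2D227GHRG5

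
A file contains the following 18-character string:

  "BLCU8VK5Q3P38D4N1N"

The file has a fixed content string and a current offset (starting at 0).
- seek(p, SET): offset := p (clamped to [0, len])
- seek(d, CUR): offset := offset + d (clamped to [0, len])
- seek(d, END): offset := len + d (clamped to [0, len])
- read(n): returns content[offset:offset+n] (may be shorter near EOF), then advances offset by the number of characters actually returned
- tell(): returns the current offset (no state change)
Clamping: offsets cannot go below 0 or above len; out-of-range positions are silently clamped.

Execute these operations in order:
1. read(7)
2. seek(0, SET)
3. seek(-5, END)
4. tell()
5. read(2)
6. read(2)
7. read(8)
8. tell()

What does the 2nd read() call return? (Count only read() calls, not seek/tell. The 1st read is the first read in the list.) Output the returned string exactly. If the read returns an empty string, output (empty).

After 1 (read(7)): returned 'BLCU8VK', offset=7
After 2 (seek(0, SET)): offset=0
After 3 (seek(-5, END)): offset=13
After 4 (tell()): offset=13
After 5 (read(2)): returned 'D4', offset=15
After 6 (read(2)): returned 'N1', offset=17
After 7 (read(8)): returned 'N', offset=18
After 8 (tell()): offset=18

Answer: D4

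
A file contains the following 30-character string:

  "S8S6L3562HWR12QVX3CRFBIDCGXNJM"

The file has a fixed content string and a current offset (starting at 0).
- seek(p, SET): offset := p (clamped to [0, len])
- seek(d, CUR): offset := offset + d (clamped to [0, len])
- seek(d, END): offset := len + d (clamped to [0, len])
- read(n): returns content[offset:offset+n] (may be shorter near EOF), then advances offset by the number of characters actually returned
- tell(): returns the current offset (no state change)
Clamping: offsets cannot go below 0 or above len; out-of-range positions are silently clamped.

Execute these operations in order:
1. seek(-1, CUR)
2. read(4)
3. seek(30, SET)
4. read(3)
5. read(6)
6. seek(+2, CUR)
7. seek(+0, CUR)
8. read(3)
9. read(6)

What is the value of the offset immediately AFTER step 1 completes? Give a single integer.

After 1 (seek(-1, CUR)): offset=0

Answer: 0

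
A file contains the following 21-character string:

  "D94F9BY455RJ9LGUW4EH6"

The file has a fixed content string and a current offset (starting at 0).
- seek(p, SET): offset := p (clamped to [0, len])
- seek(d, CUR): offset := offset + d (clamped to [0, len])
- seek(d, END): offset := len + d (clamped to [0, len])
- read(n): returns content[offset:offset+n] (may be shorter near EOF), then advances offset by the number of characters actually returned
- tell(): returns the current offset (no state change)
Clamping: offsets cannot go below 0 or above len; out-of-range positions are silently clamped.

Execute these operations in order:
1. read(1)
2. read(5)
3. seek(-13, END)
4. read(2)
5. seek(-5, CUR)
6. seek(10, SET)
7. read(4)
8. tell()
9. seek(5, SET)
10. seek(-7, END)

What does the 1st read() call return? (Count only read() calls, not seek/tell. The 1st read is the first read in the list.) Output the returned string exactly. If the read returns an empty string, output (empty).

After 1 (read(1)): returned 'D', offset=1
After 2 (read(5)): returned '94F9B', offset=6
After 3 (seek(-13, END)): offset=8
After 4 (read(2)): returned '55', offset=10
After 5 (seek(-5, CUR)): offset=5
After 6 (seek(10, SET)): offset=10
After 7 (read(4)): returned 'RJ9L', offset=14
After 8 (tell()): offset=14
After 9 (seek(5, SET)): offset=5
After 10 (seek(-7, END)): offset=14

Answer: D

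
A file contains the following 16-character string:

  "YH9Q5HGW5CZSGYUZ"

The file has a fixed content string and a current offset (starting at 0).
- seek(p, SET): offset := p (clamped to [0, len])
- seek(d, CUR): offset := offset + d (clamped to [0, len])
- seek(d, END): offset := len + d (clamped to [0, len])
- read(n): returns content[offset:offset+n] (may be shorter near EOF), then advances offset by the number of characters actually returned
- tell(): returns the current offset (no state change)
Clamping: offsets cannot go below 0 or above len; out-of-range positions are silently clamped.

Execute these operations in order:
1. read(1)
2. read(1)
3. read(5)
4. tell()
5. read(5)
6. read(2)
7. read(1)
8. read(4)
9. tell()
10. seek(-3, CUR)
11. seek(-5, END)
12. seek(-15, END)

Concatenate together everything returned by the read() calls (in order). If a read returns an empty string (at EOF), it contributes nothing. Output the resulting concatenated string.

After 1 (read(1)): returned 'Y', offset=1
After 2 (read(1)): returned 'H', offset=2
After 3 (read(5)): returned '9Q5HG', offset=7
After 4 (tell()): offset=7
After 5 (read(5)): returned 'W5CZS', offset=12
After 6 (read(2)): returned 'GY', offset=14
After 7 (read(1)): returned 'U', offset=15
After 8 (read(4)): returned 'Z', offset=16
After 9 (tell()): offset=16
After 10 (seek(-3, CUR)): offset=13
After 11 (seek(-5, END)): offset=11
After 12 (seek(-15, END)): offset=1

Answer: YH9Q5HGW5CZSGYUZ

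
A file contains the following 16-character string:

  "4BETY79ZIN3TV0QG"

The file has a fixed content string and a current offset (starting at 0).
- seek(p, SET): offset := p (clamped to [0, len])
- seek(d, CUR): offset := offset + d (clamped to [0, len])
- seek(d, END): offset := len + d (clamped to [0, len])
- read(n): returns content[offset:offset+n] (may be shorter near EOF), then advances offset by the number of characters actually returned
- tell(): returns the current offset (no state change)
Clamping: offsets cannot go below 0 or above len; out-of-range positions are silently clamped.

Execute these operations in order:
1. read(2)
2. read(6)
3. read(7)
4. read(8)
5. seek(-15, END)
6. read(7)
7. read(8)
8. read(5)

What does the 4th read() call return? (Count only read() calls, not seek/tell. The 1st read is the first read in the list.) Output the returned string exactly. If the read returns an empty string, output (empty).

After 1 (read(2)): returned '4B', offset=2
After 2 (read(6)): returned 'ETY79Z', offset=8
After 3 (read(7)): returned 'IN3TV0Q', offset=15
After 4 (read(8)): returned 'G', offset=16
After 5 (seek(-15, END)): offset=1
After 6 (read(7)): returned 'BETY79Z', offset=8
After 7 (read(8)): returned 'IN3TV0QG', offset=16
After 8 (read(5)): returned '', offset=16

Answer: G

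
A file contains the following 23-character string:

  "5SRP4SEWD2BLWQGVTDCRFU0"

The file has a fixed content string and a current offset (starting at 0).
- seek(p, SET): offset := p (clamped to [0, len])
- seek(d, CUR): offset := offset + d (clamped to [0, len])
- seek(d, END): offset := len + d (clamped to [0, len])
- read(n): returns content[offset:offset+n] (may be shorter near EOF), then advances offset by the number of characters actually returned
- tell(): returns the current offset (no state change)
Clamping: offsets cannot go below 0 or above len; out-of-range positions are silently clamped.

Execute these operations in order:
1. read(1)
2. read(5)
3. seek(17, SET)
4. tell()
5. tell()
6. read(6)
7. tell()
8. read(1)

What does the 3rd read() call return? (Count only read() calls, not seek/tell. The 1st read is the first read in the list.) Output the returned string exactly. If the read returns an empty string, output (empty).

Answer: DCRFU0

Derivation:
After 1 (read(1)): returned '5', offset=1
After 2 (read(5)): returned 'SRP4S', offset=6
After 3 (seek(17, SET)): offset=17
After 4 (tell()): offset=17
After 5 (tell()): offset=17
After 6 (read(6)): returned 'DCRFU0', offset=23
After 7 (tell()): offset=23
After 8 (read(1)): returned '', offset=23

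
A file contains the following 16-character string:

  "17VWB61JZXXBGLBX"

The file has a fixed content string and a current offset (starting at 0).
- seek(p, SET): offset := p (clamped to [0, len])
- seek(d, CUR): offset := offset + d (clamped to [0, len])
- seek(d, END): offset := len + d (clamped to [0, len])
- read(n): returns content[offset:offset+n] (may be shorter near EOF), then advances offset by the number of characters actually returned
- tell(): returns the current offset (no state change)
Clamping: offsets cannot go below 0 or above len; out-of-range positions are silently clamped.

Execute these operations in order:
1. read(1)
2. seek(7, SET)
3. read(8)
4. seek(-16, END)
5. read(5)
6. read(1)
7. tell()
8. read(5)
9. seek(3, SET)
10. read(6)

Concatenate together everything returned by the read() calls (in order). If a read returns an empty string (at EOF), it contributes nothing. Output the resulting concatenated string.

After 1 (read(1)): returned '1', offset=1
After 2 (seek(7, SET)): offset=7
After 3 (read(8)): returned 'JZXXBGLB', offset=15
After 4 (seek(-16, END)): offset=0
After 5 (read(5)): returned '17VWB', offset=5
After 6 (read(1)): returned '6', offset=6
After 7 (tell()): offset=6
After 8 (read(5)): returned '1JZXX', offset=11
After 9 (seek(3, SET)): offset=3
After 10 (read(6)): returned 'WB61JZ', offset=9

Answer: 1JZXXBGLB17VWB61JZXXWB61JZ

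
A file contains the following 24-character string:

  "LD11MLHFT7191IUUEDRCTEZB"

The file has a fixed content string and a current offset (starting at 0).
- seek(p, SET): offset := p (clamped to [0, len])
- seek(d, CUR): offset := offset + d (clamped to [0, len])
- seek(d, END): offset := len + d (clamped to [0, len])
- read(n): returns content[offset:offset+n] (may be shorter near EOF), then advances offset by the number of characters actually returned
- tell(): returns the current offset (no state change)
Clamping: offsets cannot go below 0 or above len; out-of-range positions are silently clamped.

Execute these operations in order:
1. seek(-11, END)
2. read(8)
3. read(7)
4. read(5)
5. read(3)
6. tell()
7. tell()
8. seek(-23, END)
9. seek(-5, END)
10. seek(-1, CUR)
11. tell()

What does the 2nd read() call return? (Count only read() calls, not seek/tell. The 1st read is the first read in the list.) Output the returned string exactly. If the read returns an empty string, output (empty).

After 1 (seek(-11, END)): offset=13
After 2 (read(8)): returned 'IUUEDRCT', offset=21
After 3 (read(7)): returned 'EZB', offset=24
After 4 (read(5)): returned '', offset=24
After 5 (read(3)): returned '', offset=24
After 6 (tell()): offset=24
After 7 (tell()): offset=24
After 8 (seek(-23, END)): offset=1
After 9 (seek(-5, END)): offset=19
After 10 (seek(-1, CUR)): offset=18
After 11 (tell()): offset=18

Answer: EZB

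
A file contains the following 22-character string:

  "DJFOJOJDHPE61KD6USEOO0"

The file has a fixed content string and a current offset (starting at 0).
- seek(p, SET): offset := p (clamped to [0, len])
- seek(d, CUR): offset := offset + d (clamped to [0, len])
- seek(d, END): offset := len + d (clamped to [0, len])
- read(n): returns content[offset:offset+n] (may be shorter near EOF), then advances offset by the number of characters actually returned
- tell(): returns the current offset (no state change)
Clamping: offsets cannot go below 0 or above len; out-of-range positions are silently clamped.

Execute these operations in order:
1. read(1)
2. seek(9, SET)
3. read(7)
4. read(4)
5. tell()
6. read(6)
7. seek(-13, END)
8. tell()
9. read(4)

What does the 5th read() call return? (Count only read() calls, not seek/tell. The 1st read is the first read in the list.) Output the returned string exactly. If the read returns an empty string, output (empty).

Answer: PE61

Derivation:
After 1 (read(1)): returned 'D', offset=1
After 2 (seek(9, SET)): offset=9
After 3 (read(7)): returned 'PE61KD6', offset=16
After 4 (read(4)): returned 'USEO', offset=20
After 5 (tell()): offset=20
After 6 (read(6)): returned 'O0', offset=22
After 7 (seek(-13, END)): offset=9
After 8 (tell()): offset=9
After 9 (read(4)): returned 'PE61', offset=13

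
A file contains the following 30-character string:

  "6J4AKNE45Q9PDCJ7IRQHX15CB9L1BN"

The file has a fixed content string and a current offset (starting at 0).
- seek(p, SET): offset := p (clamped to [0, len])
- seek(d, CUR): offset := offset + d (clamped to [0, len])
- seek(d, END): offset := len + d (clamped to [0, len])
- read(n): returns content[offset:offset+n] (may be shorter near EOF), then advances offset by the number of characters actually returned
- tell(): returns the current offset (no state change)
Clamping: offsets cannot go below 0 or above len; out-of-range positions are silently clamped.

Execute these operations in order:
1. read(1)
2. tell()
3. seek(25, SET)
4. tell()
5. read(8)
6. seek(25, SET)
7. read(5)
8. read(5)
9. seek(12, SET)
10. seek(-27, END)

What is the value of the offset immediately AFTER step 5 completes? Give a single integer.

Answer: 30

Derivation:
After 1 (read(1)): returned '6', offset=1
After 2 (tell()): offset=1
After 3 (seek(25, SET)): offset=25
After 4 (tell()): offset=25
After 5 (read(8)): returned '9L1BN', offset=30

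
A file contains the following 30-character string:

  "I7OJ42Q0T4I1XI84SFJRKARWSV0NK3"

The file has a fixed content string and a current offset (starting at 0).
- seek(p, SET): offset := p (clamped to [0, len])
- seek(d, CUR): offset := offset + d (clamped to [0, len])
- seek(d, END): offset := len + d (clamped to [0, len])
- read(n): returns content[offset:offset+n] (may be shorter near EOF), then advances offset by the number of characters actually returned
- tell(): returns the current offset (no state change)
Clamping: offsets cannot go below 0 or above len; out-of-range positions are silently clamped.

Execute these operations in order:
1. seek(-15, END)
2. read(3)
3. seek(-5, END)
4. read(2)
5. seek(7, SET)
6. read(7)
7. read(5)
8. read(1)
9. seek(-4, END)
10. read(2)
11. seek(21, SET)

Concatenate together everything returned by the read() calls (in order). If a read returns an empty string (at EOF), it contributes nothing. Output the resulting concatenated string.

Answer: 4SFV00T4I1XI84SFJR0N

Derivation:
After 1 (seek(-15, END)): offset=15
After 2 (read(3)): returned '4SF', offset=18
After 3 (seek(-5, END)): offset=25
After 4 (read(2)): returned 'V0', offset=27
After 5 (seek(7, SET)): offset=7
After 6 (read(7)): returned '0T4I1XI', offset=14
After 7 (read(5)): returned '84SFJ', offset=19
After 8 (read(1)): returned 'R', offset=20
After 9 (seek(-4, END)): offset=26
After 10 (read(2)): returned '0N', offset=28
After 11 (seek(21, SET)): offset=21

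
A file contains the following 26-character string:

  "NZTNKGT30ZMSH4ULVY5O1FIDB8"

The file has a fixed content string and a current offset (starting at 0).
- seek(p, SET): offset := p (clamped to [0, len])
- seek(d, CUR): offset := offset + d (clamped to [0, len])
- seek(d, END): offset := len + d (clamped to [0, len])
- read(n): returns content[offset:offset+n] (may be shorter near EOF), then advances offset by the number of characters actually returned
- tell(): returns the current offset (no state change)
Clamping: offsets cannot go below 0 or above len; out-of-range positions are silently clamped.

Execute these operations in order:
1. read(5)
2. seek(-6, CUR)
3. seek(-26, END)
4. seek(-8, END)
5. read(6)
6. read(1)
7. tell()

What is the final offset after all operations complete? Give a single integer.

Answer: 25

Derivation:
After 1 (read(5)): returned 'NZTNK', offset=5
After 2 (seek(-6, CUR)): offset=0
After 3 (seek(-26, END)): offset=0
After 4 (seek(-8, END)): offset=18
After 5 (read(6)): returned '5O1FID', offset=24
After 6 (read(1)): returned 'B', offset=25
After 7 (tell()): offset=25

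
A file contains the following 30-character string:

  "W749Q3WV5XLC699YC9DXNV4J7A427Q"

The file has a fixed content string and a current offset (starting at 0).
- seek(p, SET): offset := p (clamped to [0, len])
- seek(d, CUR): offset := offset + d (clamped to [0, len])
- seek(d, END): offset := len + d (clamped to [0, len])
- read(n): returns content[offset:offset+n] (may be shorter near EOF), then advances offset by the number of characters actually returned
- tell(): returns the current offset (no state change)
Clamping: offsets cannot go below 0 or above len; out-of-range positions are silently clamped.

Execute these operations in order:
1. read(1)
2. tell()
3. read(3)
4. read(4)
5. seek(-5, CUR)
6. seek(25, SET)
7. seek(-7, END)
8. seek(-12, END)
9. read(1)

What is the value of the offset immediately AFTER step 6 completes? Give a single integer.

After 1 (read(1)): returned 'W', offset=1
After 2 (tell()): offset=1
After 3 (read(3)): returned '749', offset=4
After 4 (read(4)): returned 'Q3WV', offset=8
After 5 (seek(-5, CUR)): offset=3
After 6 (seek(25, SET)): offset=25

Answer: 25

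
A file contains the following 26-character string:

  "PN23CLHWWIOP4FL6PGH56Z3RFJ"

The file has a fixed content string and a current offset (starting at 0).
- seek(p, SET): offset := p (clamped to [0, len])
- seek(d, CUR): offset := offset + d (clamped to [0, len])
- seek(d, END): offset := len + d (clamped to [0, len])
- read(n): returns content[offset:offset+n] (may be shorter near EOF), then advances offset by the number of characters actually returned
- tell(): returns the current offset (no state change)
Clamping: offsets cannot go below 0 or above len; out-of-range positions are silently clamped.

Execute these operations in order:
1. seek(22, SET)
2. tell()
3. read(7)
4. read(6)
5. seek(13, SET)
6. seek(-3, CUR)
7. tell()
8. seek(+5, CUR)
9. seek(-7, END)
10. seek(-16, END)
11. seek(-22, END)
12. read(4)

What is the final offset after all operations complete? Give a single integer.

Answer: 8

Derivation:
After 1 (seek(22, SET)): offset=22
After 2 (tell()): offset=22
After 3 (read(7)): returned '3RFJ', offset=26
After 4 (read(6)): returned '', offset=26
After 5 (seek(13, SET)): offset=13
After 6 (seek(-3, CUR)): offset=10
After 7 (tell()): offset=10
After 8 (seek(+5, CUR)): offset=15
After 9 (seek(-7, END)): offset=19
After 10 (seek(-16, END)): offset=10
After 11 (seek(-22, END)): offset=4
After 12 (read(4)): returned 'CLHW', offset=8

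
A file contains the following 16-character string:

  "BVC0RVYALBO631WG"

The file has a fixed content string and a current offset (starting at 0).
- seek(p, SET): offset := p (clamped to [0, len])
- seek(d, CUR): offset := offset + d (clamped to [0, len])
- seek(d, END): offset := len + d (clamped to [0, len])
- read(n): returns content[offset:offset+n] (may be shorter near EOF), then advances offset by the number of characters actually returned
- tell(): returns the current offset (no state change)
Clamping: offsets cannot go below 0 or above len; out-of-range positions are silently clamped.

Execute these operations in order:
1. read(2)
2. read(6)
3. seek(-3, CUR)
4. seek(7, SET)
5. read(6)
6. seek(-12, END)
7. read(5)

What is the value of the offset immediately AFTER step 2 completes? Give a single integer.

Answer: 8

Derivation:
After 1 (read(2)): returned 'BV', offset=2
After 2 (read(6)): returned 'C0RVYA', offset=8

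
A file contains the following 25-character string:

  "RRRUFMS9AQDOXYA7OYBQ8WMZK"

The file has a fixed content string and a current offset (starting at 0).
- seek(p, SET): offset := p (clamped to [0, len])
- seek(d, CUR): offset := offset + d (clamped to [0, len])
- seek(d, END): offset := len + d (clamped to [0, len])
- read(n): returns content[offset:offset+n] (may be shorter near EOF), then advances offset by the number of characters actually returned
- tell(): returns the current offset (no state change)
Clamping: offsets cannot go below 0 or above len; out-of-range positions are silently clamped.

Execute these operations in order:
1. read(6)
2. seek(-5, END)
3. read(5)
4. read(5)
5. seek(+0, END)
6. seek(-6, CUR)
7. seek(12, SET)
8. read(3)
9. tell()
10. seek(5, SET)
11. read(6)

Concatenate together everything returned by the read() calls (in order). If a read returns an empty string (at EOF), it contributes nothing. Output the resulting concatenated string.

After 1 (read(6)): returned 'RRRUFM', offset=6
After 2 (seek(-5, END)): offset=20
After 3 (read(5)): returned '8WMZK', offset=25
After 4 (read(5)): returned '', offset=25
After 5 (seek(+0, END)): offset=25
After 6 (seek(-6, CUR)): offset=19
After 7 (seek(12, SET)): offset=12
After 8 (read(3)): returned 'XYA', offset=15
After 9 (tell()): offset=15
After 10 (seek(5, SET)): offset=5
After 11 (read(6)): returned 'MS9AQD', offset=11

Answer: RRRUFM8WMZKXYAMS9AQD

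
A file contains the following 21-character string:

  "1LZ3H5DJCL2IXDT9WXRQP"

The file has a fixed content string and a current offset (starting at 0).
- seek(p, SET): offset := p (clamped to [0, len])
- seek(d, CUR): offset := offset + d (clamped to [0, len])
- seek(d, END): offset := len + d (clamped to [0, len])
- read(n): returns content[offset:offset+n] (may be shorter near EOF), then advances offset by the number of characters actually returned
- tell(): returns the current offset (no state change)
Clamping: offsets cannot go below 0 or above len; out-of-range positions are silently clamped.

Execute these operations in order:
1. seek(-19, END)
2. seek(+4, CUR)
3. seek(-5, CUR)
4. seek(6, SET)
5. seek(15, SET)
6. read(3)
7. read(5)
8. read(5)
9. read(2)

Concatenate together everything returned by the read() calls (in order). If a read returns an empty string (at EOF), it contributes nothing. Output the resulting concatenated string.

Answer: 9WXRQP

Derivation:
After 1 (seek(-19, END)): offset=2
After 2 (seek(+4, CUR)): offset=6
After 3 (seek(-5, CUR)): offset=1
After 4 (seek(6, SET)): offset=6
After 5 (seek(15, SET)): offset=15
After 6 (read(3)): returned '9WX', offset=18
After 7 (read(5)): returned 'RQP', offset=21
After 8 (read(5)): returned '', offset=21
After 9 (read(2)): returned '', offset=21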